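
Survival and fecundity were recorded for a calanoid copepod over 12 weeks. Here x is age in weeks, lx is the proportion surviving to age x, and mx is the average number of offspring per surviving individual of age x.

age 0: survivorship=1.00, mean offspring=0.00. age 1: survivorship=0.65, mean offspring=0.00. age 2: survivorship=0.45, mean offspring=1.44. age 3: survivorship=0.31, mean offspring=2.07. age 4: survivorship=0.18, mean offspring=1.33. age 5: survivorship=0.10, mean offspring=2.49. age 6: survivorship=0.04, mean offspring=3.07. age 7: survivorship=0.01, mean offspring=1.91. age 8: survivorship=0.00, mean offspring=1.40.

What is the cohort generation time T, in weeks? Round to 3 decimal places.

lx·mx: 0, 0, 0.648, 0.6417, 0.2394, 0.249, 0.1228, 0.0191, 0 → R0 = 1.92
x·lx·mx: 0, 0, 1.296, 1.9251, 0.9576, 1.245, 0.7368, 0.1337, 0 → Σ = 6.2942
T = 6.2942 / 1.92 = 3.278229… → 3.278

3.278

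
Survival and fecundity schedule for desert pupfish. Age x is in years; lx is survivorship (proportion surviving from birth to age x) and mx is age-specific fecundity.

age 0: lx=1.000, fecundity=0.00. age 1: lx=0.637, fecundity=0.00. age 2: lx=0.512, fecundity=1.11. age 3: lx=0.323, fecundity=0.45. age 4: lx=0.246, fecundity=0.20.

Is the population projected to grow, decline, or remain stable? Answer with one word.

declining

R0 = Σ lx·mx = 0 + 0 + 0.56832 + 0.14535 + 0.0492 = 0.76287
R0 < 1, so the population is declining.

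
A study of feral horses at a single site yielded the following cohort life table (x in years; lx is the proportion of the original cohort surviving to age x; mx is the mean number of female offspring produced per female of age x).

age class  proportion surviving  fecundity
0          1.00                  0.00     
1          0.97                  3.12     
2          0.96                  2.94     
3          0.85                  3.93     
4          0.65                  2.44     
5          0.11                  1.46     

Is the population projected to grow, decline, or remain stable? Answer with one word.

growing

R0 = Σ lx·mx = 0 + 3.0264 + 2.8224 + 3.3405 + 1.586 + 0.1606 = 10.9359
R0 > 1, so the population is growing.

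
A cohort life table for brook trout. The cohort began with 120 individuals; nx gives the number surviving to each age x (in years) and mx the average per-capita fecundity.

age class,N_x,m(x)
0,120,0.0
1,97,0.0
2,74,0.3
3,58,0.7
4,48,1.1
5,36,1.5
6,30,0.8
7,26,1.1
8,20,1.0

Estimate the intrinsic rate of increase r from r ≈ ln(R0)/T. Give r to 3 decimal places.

0.148

lx = nx/n0 = nx/120: 1, 0.80833…, 0.61667…, 0.48333…, 0.4, 0.3, 0.25, 0.21667…, 0.16667…
R0 = Σ lx·mx = 0 + 0 + 0.185… + 0.33833… + 0.44 + 0.45 + 0.2 + 0.23833… + 0.16667… = 2.018333…
Σ x·lx·mx = 9.596667…; T = 9.596667…/2.018333… = 4.75475…
r ≈ ln(R0)/T = ln(2.018333…)/4.75475… = 0.1477… → 0.148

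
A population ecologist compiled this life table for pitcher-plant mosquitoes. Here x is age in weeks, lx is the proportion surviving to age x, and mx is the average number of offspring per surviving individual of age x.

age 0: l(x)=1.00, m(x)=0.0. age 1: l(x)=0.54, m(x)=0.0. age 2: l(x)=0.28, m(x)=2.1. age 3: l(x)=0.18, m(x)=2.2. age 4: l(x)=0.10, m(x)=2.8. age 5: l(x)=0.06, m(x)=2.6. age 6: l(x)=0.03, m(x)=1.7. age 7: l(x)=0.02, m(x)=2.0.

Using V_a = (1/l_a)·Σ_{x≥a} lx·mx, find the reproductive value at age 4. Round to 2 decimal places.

5.27

lx·mx for x ≥ 4: 0.28, 0.156, 0.051, 0.04 → sum = 0.527
V_4 = 0.527 / l_4 = 0.527 / 0.1 = 5.27 → 5.27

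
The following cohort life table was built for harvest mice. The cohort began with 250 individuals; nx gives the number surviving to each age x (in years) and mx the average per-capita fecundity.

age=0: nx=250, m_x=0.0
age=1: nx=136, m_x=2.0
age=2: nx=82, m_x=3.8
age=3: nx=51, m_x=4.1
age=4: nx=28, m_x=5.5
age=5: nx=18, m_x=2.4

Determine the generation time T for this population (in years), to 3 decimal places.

lx = nx/n0 = nx/250: 1, 0.544, 0.328, 0.204, 0.112, 0.072
lx·mx: 0, 1.088, 1.2464, 0.8364, 0.616, 0.1728 → R0 = 3.9596
x·lx·mx: 0, 1.088, 2.4928, 2.5092, 2.464, 0.864 → Σ = 9.418
T = 9.418 / 3.9596 = 2.378523… → 2.379

2.379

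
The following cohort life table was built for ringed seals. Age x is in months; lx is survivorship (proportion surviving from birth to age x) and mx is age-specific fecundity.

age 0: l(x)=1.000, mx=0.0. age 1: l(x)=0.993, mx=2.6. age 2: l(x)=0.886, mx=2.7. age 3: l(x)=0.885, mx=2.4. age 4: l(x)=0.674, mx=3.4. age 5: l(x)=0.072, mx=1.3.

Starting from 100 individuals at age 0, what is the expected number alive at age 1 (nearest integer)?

99

Expected survivors = N0 · l_1 = 100 × 0.993 = 99.3 → 99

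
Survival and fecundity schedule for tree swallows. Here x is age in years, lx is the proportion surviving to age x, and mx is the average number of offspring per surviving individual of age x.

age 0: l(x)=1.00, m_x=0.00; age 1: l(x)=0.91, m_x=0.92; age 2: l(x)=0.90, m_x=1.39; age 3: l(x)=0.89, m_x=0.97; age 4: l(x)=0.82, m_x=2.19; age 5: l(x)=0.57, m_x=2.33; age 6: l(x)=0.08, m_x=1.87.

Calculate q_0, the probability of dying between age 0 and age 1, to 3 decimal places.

0.090

q_0 = (l_0 − l_1) / l_0 = (1 − 0.91) / 1
     = 0.09 / 1 = 0.09 → 0.090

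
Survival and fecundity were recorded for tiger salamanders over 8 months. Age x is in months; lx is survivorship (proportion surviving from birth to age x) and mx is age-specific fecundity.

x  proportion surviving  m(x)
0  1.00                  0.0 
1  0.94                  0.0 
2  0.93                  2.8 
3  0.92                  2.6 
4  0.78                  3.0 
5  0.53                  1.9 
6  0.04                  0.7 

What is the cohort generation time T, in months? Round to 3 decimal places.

lx·mx: 0, 0, 2.604, 2.392, 2.34, 1.007, 0.028 → R0 = 8.371
x·lx·mx: 0, 0, 5.208, 7.176, 9.36, 5.035, 0.168 → Σ = 26.947
T = 26.947 / 8.371 = 3.21909… → 3.219

3.219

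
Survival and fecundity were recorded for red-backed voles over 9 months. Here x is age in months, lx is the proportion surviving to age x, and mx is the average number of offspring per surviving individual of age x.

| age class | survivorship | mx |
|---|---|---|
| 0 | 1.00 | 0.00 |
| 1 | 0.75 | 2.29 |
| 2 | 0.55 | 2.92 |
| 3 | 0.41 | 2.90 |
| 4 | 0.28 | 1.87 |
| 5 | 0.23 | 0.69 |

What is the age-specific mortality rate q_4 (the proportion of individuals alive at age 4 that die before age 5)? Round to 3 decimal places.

0.179

q_4 = (l_4 − l_5) / l_4 = (0.28 − 0.23) / 0.28
     = 0.05 / 0.28 = 0.178571… → 0.179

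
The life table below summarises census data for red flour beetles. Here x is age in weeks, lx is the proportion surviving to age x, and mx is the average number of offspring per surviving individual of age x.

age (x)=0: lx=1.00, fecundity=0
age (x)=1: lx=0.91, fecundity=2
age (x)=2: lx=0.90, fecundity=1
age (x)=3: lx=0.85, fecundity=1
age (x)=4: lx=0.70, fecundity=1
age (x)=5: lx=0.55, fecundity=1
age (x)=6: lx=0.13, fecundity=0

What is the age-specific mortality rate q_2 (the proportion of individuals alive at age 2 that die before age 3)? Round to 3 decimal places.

q_2 = (l_2 − l_3) / l_2 = (0.9 − 0.85) / 0.9
     = 0.05 / 0.9 = 0.055556… → 0.056

0.056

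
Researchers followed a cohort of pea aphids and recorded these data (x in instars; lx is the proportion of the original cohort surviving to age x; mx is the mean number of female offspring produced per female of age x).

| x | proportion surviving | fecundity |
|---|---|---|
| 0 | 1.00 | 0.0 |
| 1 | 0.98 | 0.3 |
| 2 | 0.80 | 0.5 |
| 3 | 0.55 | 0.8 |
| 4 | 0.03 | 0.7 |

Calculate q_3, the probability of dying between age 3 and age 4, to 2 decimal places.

0.95

q_3 = (l_3 − l_4) / l_3 = (0.55 − 0.03) / 0.55
     = 0.52 / 0.55 = 0.945455… → 0.95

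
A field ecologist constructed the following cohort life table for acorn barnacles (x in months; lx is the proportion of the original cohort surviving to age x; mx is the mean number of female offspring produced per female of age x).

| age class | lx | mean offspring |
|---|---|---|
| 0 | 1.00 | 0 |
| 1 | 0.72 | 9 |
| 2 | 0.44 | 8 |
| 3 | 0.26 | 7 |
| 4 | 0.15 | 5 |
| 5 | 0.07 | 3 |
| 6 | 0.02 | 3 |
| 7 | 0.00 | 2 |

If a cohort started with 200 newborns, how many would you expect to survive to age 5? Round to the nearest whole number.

14

Expected survivors = N0 · l_5 = 200 × 0.07 = 14 → 14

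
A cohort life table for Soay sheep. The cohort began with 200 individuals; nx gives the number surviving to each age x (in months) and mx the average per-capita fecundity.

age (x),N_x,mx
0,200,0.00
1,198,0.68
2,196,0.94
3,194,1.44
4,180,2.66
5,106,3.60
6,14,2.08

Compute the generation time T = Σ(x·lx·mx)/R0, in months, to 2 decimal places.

lx = nx/n0 = nx/200: 1, 0.99, 0.98, 0.97, 0.9, 0.53, 0.07
lx·mx: 0, 0.6732, 0.9212, 1.3968, 2.394, 1.908, 0.1456 → R0 = 7.4388
x·lx·mx: 0, 0.6732, 1.8424, 4.1904, 9.576, 9.54, 0.8736 → Σ = 26.6956
T = 26.6956 / 7.4388 = 3.588697… → 3.59

3.59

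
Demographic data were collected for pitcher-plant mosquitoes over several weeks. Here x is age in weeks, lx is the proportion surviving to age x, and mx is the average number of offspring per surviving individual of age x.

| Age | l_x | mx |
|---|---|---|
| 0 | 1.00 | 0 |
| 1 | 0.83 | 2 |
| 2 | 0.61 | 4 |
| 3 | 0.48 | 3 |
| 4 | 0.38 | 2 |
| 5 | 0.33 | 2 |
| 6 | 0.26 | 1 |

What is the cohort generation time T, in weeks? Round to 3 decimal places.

2.598

lx·mx: 0, 1.66, 2.44, 1.44, 0.76, 0.66, 0.26 → R0 = 7.22
x·lx·mx: 0, 1.66, 4.88, 4.32, 3.04, 3.3, 1.56 → Σ = 18.76
T = 18.76 / 7.22 = 2.598338… → 2.598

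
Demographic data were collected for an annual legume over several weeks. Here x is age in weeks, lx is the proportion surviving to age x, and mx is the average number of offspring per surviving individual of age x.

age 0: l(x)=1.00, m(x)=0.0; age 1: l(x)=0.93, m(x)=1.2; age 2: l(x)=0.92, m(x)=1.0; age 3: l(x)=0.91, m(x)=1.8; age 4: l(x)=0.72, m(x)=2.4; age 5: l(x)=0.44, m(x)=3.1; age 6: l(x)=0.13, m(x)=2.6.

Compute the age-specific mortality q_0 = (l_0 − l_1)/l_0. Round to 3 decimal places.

q_0 = (l_0 − l_1) / l_0 = (1 − 0.93) / 1
     = 0.07 / 1 = 0.07 → 0.070

0.070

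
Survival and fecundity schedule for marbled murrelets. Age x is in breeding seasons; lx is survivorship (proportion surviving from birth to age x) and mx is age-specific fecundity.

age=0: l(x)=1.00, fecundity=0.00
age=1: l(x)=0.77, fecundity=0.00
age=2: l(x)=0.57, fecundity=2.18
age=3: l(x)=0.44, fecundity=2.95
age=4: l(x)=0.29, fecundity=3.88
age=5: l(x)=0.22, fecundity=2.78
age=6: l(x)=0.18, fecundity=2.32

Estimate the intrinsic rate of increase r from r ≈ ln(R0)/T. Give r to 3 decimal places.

0.442

R0 = Σ lx·mx = 0 + 0 + 1.2426 + 1.298 + 1.1252 + 0.6116 + 0.4176 = 4.695
Σ x·lx·mx = 16.4436; T = 16.4436/4.695 = 3.50236…
r ≈ ln(R0)/T = ln(4.695)/3.50236… = 0.44156… → 0.442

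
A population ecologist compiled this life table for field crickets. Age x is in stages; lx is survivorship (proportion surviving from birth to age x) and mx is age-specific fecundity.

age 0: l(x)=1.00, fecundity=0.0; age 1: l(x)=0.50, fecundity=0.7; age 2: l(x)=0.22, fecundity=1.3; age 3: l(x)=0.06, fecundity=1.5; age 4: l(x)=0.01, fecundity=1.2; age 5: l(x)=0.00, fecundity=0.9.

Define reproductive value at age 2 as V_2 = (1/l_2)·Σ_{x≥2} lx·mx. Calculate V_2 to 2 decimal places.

1.76

lx·mx for x ≥ 2: 0.286, 0.09, 0.012, 0 → sum = 0.388
V_2 = 0.388 / l_2 = 0.388 / 0.22 = 1.763636… → 1.76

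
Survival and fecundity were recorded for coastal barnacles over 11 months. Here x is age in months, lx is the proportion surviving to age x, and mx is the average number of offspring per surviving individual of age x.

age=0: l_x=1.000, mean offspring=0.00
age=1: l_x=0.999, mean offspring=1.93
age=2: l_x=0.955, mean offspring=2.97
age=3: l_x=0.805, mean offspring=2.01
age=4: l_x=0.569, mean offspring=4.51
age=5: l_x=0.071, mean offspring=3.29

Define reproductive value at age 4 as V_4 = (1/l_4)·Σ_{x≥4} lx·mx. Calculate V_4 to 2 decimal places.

4.92

lx·mx for x ≥ 4: 2.56619, 0.23359 → sum = 2.79978
V_4 = 2.79978 / l_4 = 2.79978 / 0.569 = 4.920527… → 4.92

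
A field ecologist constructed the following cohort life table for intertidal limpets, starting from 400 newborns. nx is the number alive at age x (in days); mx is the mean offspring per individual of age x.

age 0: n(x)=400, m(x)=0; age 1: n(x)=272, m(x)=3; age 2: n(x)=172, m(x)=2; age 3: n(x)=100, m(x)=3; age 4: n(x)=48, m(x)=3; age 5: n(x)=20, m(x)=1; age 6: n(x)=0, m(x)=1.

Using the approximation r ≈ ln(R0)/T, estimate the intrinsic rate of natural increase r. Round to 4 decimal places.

lx = nx/n0 = nx/400: 1, 0.68, 0.43, 0.25, 0.12, 0.05, 0
R0 = Σ lx·mx = 0 + 2.04 + 0.86 + 0.75 + 0.36 + 0.05 + 0 = 4.06
Σ x·lx·mx = 7.7; T = 7.7/4.06 = 1.89655…
r ≈ ln(R0)/T = ln(4.06)/1.89655… = 0.738806… → 0.7388

0.7388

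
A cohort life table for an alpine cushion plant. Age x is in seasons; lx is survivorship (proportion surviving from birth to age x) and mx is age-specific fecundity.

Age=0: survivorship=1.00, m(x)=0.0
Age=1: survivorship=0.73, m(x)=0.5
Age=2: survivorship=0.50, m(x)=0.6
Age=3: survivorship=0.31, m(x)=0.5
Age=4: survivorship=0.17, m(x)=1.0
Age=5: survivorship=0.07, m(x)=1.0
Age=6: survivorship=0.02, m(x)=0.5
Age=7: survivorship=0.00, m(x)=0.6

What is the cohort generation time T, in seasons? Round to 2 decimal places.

lx·mx: 0, 0.365, 0.3, 0.155, 0.17, 0.07, 0.01, 0 → R0 = 1.07
x·lx·mx: 0, 0.365, 0.6, 0.465, 0.68, 0.35, 0.06, 0 → Σ = 2.52
T = 2.52 / 1.07 = 2.35514… → 2.36

2.36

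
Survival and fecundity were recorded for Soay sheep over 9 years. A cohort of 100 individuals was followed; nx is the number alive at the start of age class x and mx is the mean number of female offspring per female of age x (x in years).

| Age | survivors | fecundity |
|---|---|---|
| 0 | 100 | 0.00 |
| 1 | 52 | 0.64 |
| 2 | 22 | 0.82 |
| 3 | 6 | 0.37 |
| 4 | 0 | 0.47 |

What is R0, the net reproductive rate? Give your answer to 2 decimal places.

lx = nx/n0 = nx/100: 1, 0.52, 0.22, 0.06, 0
lx·mx by age: 0, 0.3328, 0.1804, 0.0222, 0
R0 = Σ lx·mx = 0.5354 → 0.54

0.54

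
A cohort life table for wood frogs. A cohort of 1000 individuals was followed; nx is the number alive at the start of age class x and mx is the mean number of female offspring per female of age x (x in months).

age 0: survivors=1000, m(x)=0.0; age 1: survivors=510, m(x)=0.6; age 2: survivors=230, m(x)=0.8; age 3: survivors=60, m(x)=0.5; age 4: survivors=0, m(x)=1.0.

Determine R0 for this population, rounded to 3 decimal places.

0.520

lx = nx/n0 = nx/1000: 1, 0.51, 0.23, 0.06, 0
lx·mx by age: 0, 0.306, 0.184, 0.03, 0
R0 = Σ lx·mx = 0.52 → 0.520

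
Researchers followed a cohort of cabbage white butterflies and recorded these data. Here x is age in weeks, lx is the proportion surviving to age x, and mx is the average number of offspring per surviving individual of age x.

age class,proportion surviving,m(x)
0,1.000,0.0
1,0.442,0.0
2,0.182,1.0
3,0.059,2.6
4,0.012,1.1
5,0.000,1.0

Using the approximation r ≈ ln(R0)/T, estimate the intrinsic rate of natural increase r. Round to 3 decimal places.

-0.419

R0 = Σ lx·mx = 0 + 0 + 0.182 + 0.1534 + 0.0132 + 0 = 0.3486
Σ x·lx·mx = 0.877; T = 0.877/0.3486 = 2.51578…
r ≈ ln(R0)/T = ln(0.3486)/2.51578… = -0.41889… → -0.419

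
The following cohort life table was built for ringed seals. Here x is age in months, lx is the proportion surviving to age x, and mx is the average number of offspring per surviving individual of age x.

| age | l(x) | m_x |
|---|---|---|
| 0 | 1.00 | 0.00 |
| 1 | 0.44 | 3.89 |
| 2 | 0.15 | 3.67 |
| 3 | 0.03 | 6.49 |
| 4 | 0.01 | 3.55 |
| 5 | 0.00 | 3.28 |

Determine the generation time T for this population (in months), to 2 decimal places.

lx·mx: 0, 1.7116, 0.5505, 0.1947, 0.0355, 0 → R0 = 2.4923
x·lx·mx: 0, 1.7116, 1.101, 0.5841, 0.142, 0 → Σ = 3.5387
T = 3.5387 / 2.4923 = 1.419853… → 1.42

1.42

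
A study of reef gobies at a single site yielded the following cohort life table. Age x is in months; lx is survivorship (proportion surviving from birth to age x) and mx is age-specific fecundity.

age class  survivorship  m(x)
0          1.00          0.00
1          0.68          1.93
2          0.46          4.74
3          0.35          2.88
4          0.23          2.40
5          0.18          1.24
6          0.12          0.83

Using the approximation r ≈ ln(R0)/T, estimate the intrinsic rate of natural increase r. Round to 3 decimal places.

0.716

R0 = Σ lx·mx = 0 + 1.3124 + 2.1804 + 1.008 + 0.552 + 0.2232 + 0.0996 = 5.3756
Σ x·lx·mx = 12.6188; T = 12.6188/5.3756 = 2.34742…
r ≈ ln(R0)/T = ln(5.3756)/2.34742… = 0.71648… → 0.716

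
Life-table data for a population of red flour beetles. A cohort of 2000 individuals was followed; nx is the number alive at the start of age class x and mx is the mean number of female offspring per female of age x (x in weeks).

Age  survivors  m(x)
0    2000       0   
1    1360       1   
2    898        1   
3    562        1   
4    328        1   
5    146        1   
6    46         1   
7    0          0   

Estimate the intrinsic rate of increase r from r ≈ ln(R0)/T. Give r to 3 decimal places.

lx = nx/n0 = nx/2000: 1, 0.68, 0.449, 0.281, 0.164, 0.073, 0.023, 0
R0 = Σ lx·mx = 0 + 0.68 + 0.449 + 0.281 + 0.164 + 0.073 + 0.023 + 0 = 1.67
Σ x·lx·mx = 3.58; T = 3.58/1.67 = 2.14371…
r ≈ ln(R0)/T = ln(1.67)/2.14371… = 0.23922… → 0.239

0.239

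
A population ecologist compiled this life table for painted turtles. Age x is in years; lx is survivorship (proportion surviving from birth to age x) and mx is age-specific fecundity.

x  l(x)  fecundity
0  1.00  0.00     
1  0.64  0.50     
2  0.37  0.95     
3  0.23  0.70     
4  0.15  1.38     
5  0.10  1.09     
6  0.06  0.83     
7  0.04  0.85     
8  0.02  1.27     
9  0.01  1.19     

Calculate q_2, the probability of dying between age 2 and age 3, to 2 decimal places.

0.38

q_2 = (l_2 − l_3) / l_2 = (0.37 − 0.23) / 0.37
     = 0.14 / 0.37 = 0.378378… → 0.38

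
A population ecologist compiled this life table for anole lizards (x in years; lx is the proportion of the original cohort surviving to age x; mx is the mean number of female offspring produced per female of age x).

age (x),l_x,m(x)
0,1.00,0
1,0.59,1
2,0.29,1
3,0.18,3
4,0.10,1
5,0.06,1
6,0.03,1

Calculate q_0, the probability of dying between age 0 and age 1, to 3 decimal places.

q_0 = (l_0 − l_1) / l_0 = (1 − 0.59) / 1
     = 0.41 / 1 = 0.41 → 0.410

0.410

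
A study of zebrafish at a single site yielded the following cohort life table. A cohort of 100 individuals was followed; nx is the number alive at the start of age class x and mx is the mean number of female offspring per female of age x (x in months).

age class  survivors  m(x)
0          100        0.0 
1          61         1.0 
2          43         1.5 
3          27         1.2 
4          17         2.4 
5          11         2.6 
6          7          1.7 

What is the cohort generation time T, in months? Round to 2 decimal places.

2.78

lx = nx/n0 = nx/100: 1, 0.61, 0.43, 0.27, 0.17, 0.11, 0.07
lx·mx: 0, 0.61, 0.645, 0.324, 0.408, 0.286, 0.119 → R0 = 2.392
x·lx·mx: 0, 0.61, 1.29, 0.972, 1.632, 1.43, 0.714 → Σ = 6.648
T = 6.648 / 2.392 = 2.779264… → 2.78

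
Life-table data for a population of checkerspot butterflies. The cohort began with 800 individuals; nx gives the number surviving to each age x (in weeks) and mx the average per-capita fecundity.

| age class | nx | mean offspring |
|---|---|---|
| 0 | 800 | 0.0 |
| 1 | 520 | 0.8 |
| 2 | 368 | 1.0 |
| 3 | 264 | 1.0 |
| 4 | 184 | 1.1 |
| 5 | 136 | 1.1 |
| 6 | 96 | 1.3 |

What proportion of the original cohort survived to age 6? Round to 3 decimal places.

l_6 = n_6/n_0 = 96/800 = 0.12 → 0.120

0.120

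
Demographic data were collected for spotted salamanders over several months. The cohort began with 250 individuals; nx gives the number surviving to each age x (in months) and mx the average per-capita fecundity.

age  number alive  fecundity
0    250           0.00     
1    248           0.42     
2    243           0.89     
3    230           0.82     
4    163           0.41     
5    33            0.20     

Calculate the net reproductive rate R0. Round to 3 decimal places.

2.330

lx = nx/n0 = nx/250: 1, 0.992, 0.972, 0.92, 0.652, 0.132
lx·mx by age: 0, 0.41664, 0.86508, 0.7544, 0.26732, 0.0264
R0 = Σ lx·mx = 2.32984 → 2.330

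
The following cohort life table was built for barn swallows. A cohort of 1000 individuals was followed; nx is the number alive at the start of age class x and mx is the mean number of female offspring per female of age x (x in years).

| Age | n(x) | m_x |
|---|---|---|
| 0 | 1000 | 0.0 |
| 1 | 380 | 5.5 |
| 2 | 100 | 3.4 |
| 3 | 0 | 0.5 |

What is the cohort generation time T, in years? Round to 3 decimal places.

lx = nx/n0 = nx/1000: 1, 0.38, 0.1, 0
lx·mx: 0, 2.09, 0.34, 0 → R0 = 2.43
x·lx·mx: 0, 2.09, 0.68, 0 → Σ = 2.77
T = 2.77 / 2.43 = 1.139918… → 1.140

1.140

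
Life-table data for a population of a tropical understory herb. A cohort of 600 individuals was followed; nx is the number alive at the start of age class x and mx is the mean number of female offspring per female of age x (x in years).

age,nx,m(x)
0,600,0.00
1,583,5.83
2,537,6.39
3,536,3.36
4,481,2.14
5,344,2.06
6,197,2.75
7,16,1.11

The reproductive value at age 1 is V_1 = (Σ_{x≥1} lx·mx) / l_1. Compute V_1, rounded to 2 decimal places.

18.75

lx = nx/n0 = nx/600: 1, 0.97167…, 0.895, 0.89333…, 0.80167…, 0.57333…, 0.32833…, 0.02667…
lx·mx for x ≥ 1: 5.664817…, 5.71905, 3.0016…, 1.715567…, 1.181067…, 0.902917…, 0.0296… → sum = 18.214617…
V_1 = 18.214617… / l_1 = 18.214617… / 0.971667… = 18.745746… → 18.75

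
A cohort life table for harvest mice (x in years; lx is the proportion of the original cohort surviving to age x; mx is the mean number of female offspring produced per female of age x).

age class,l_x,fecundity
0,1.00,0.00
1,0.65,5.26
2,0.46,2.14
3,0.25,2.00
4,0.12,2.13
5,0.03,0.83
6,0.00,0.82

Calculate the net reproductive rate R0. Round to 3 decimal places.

5.184

lx·mx by age: 0, 3.419, 0.9844, 0.5, 0.2556, 0.0249, 0
R0 = Σ lx·mx = 5.1839 → 5.184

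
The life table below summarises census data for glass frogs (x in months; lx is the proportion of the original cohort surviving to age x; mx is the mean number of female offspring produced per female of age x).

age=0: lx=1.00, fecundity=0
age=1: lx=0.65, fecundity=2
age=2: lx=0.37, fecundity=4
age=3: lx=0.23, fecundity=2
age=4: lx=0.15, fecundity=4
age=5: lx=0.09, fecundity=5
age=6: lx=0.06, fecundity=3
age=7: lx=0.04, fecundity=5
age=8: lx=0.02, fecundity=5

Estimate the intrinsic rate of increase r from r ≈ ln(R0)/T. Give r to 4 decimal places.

0.5492

R0 = Σ lx·mx = 0 + 1.3 + 1.48 + 0.46 + 0.6 + 0.45 + 0.18 + 0.2 + 0.1 = 4.77
Σ x·lx·mx = 13.57; T = 13.57/4.77 = 2.84486…
r ≈ ln(R0)/T = ln(4.77)/2.84486… = 0.549181… → 0.5492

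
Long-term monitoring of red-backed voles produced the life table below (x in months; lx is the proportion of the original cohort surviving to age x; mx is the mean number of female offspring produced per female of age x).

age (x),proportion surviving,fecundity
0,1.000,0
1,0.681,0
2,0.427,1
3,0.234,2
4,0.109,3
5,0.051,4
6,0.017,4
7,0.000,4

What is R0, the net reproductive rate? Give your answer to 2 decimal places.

1.49

lx·mx by age: 0, 0, 0.427, 0.468, 0.327, 0.204, 0.068, 0
R0 = Σ lx·mx = 1.494 → 1.49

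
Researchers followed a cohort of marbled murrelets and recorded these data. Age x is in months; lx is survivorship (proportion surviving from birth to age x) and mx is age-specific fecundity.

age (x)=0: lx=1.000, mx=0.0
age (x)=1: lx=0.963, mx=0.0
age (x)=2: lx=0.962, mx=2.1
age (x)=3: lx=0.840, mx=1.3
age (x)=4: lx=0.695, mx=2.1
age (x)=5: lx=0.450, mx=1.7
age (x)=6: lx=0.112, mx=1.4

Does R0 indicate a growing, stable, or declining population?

R0 = Σ lx·mx = 0 + 0 + 2.0202 + 1.092 + 1.4595 + 0.765 + 0.1568 = 5.4935
R0 > 1, so the population is growing.

growing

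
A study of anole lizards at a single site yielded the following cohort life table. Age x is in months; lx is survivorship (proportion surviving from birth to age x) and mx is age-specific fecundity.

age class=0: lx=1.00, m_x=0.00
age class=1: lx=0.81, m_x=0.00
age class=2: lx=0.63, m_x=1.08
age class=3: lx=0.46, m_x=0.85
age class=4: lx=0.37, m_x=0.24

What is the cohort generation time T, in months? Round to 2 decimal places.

lx·mx: 0, 0, 0.6804, 0.391, 0.0888 → R0 = 1.1602
x·lx·mx: 0, 0, 1.3608, 1.173, 0.3552 → Σ = 2.889
T = 2.889 / 1.1602 = 2.490088… → 2.49

2.49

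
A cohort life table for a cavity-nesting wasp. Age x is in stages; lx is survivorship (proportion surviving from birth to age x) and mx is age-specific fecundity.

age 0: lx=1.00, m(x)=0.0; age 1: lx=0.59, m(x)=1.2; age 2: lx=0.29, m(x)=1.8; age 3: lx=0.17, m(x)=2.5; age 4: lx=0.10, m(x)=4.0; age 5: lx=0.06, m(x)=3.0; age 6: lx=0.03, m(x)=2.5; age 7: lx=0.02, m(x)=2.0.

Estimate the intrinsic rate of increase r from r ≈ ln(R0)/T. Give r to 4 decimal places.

R0 = Σ lx·mx = 0 + 0.708 + 0.522 + 0.425 + 0.4 + 0.18 + 0.075 + 0.04 = 2.35
Σ x·lx·mx = 6.257; T = 6.257/2.35 = 2.66255…
r ≈ ln(R0)/T = ln(2.35)/2.66255… = 0.320901… → 0.3209

0.3209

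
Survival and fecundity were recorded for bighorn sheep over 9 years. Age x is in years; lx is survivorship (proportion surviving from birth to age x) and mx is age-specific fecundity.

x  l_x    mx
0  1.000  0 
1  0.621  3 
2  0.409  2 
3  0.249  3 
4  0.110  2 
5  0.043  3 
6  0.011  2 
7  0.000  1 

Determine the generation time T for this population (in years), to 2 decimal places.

lx·mx: 0, 1.863, 0.818, 0.747, 0.22, 0.129, 0.022, 0 → R0 = 3.799
x·lx·mx: 0, 1.863, 1.636, 2.241, 0.88, 0.645, 0.132, 0 → Σ = 7.397
T = 7.397 / 3.799 = 1.947091… → 1.95

1.95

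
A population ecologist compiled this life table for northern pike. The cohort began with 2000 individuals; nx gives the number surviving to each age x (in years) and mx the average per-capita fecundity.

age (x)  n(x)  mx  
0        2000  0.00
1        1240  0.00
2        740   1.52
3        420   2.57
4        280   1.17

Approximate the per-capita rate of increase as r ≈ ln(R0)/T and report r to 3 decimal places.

lx = nx/n0 = nx/2000: 1, 0.62, 0.37, 0.21, 0.14
R0 = Σ lx·mx = 0 + 0 + 0.5624 + 0.5397 + 0.1638 = 1.2659
Σ x·lx·mx = 3.3991; T = 3.3991/1.2659 = 2.68513…
r ≈ ln(R0)/T = ln(1.2659)/2.68513… = 0.08781… → 0.088

0.088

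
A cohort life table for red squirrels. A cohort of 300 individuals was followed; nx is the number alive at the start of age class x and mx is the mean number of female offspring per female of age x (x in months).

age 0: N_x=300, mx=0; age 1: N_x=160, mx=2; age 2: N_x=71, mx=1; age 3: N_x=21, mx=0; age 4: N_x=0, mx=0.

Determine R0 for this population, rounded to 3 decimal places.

1.303

lx = nx/n0 = nx/300: 1, 0.53333…, 0.23667…, 0.07, 0
lx·mx by age: 0, 1.066667…, 0.236667…, 0, 0
R0 = Σ lx·mx = 1.303333… → 1.303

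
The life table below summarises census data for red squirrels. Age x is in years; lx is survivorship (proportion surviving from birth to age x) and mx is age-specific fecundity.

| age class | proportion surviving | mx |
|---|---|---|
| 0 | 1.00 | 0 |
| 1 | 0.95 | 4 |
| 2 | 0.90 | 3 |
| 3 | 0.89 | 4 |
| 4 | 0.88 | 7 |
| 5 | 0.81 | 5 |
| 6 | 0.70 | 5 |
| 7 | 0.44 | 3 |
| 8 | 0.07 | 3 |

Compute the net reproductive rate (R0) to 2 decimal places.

25.30

lx·mx by age: 0, 3.8, 2.7, 3.56, 6.16, 4.05, 3.5, 1.32, 0.21
R0 = Σ lx·mx = 25.3 → 25.30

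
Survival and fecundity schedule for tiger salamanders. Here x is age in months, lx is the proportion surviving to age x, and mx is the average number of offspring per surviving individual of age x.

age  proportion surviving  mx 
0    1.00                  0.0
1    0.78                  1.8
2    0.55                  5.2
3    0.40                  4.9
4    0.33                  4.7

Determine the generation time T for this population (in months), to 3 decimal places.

lx·mx: 0, 1.404, 2.86, 1.96, 1.551 → R0 = 7.775
x·lx·mx: 0, 1.404, 5.72, 5.88, 6.204 → Σ = 19.208
T = 19.208 / 7.775 = 2.470482… → 2.470

2.470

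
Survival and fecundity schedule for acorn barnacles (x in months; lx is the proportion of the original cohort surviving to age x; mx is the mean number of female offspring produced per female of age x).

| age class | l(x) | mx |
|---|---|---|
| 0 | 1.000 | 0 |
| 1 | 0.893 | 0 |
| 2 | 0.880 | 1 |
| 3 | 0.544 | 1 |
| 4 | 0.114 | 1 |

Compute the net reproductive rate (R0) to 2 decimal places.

lx·mx by age: 0, 0, 0.88, 0.544, 0.114
R0 = Σ lx·mx = 1.538 → 1.54

1.54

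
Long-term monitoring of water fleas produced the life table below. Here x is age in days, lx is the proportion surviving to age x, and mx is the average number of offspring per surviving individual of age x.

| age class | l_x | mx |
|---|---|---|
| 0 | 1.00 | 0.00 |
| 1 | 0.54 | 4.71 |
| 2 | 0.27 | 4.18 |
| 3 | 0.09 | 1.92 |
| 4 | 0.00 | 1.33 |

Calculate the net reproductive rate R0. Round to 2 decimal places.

lx·mx by age: 0, 2.5434, 1.1286, 0.1728, 0
R0 = Σ lx·mx = 3.8448 → 3.84

3.84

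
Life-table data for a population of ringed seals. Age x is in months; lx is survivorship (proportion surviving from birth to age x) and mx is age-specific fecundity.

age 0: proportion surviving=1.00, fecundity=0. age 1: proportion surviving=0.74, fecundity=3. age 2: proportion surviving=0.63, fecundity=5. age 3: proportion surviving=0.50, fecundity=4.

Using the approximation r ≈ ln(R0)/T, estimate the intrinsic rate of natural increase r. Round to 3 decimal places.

1.014

R0 = Σ lx·mx = 0 + 2.22 + 3.15 + 2 = 7.37
Σ x·lx·mx = 14.52; T = 14.52/7.37 = 1.97015…
r ≈ ln(R0)/T = ln(7.37)/1.97015… = 1.01384… → 1.014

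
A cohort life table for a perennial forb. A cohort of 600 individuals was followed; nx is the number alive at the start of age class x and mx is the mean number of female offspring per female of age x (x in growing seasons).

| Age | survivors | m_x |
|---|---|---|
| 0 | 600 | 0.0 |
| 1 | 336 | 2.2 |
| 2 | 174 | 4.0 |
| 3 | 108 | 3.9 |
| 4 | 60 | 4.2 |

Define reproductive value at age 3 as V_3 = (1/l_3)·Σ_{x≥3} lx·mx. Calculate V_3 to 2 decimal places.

6.23

lx = nx/n0 = nx/600: 1, 0.56, 0.29, 0.18, 0.1
lx·mx for x ≥ 3: 0.702, 0.42 → sum = 1.122
V_3 = 1.122 / l_3 = 1.122 / 0.18 = 6.233333… → 6.23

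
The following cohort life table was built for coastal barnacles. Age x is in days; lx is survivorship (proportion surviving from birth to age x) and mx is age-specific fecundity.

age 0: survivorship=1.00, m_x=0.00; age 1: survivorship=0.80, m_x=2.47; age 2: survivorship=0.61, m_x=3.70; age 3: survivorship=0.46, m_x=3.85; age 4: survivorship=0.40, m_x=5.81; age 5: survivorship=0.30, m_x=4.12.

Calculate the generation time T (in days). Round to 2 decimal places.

lx·mx: 0, 1.976, 2.257, 1.771, 2.324, 1.236 → R0 = 9.564
x·lx·mx: 0, 1.976, 4.514, 5.313, 9.296, 6.18 → Σ = 27.279
T = 27.279 / 9.564 = 2.852258… → 2.85

2.85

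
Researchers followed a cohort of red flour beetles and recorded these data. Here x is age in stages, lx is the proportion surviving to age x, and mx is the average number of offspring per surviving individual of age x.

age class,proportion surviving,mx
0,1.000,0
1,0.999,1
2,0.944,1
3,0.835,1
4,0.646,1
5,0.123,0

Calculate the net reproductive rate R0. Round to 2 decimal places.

lx·mx by age: 0, 0.999, 0.944, 0.835, 0.646, 0
R0 = Σ lx·mx = 3.424 → 3.42

3.42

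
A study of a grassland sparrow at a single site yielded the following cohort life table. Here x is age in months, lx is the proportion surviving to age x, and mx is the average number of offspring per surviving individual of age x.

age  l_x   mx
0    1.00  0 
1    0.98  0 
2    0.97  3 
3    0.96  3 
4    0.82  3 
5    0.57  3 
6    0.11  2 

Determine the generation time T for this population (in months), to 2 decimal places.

lx·mx: 0, 0, 2.91, 2.88, 2.46, 1.71, 0.22 → R0 = 10.18
x·lx·mx: 0, 0, 5.82, 8.64, 9.84, 8.55, 1.32 → Σ = 34.17
T = 34.17 / 10.18 = 3.356582… → 3.36

3.36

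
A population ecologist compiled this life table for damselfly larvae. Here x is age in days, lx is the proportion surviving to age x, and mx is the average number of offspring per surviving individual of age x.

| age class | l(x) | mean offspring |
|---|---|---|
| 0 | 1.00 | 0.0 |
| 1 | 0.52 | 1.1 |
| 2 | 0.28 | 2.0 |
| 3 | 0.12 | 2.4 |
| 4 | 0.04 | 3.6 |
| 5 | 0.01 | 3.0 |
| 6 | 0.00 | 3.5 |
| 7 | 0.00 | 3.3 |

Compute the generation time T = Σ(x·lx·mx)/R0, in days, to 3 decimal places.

lx·mx: 0, 0.572, 0.56, 0.288, 0.144, 0.03, 0, 0 → R0 = 1.594
x·lx·mx: 0, 0.572, 1.12, 0.864, 0.576, 0.15, 0, 0 → Σ = 3.282
T = 3.282 / 1.594 = 2.058971… → 2.059

2.059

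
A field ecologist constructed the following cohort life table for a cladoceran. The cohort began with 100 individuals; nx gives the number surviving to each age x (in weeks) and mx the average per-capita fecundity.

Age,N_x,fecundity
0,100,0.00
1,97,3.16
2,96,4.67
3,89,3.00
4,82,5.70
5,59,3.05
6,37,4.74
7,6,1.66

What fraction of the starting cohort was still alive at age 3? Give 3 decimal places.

0.890

l_3 = n_3/n_0 = 89/100 = 0.89 → 0.890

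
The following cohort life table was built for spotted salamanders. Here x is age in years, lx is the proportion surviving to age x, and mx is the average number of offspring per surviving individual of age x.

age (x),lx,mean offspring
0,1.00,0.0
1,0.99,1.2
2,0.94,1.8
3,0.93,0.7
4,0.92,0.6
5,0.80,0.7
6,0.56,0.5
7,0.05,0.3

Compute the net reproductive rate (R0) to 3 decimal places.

lx·mx by age: 0, 1.188, 1.692, 0.651, 0.552, 0.56, 0.28, 0.015
R0 = Σ lx·mx = 4.938 → 4.938

4.938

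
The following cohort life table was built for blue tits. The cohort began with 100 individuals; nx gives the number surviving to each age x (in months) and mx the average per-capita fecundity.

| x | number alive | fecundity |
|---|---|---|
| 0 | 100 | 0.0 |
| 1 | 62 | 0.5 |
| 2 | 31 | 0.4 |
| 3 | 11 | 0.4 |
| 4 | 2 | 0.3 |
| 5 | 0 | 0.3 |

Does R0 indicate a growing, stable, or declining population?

lx = nx/n0 = nx/100: 1, 0.62, 0.31, 0.11, 0.02, 0
R0 = Σ lx·mx = 0 + 0.31 + 0.124 + 0.044 + 0.006 + 0 = 0.484
R0 < 1, so the population is declining.

declining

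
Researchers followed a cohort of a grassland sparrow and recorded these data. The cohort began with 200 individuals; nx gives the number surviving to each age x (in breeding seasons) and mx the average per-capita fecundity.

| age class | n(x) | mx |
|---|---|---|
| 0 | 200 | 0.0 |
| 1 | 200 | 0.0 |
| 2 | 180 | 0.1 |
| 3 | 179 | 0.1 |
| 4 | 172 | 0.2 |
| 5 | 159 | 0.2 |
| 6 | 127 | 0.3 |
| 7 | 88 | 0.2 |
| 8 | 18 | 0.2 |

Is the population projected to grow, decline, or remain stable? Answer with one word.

declining

lx = nx/n0 = nx/200: 1, 1, 0.9, 0.895, 0.86, 0.795, 0.635, 0.44, 0.09
R0 = Σ lx·mx = 0 + 0 + 0.09 + 0.0895 + 0.172 + 0.159 + 0.1905 + 0.088 + 0.018 = 0.807
R0 < 1, so the population is declining.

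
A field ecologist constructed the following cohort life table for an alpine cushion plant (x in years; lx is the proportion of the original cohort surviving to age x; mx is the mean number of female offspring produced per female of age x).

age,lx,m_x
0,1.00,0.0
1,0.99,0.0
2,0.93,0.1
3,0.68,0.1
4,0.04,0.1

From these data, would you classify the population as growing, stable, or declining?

R0 = Σ lx·mx = 0 + 0 + 0.093 + 0.068 + 0.004 = 0.165
R0 < 1, so the population is declining.

declining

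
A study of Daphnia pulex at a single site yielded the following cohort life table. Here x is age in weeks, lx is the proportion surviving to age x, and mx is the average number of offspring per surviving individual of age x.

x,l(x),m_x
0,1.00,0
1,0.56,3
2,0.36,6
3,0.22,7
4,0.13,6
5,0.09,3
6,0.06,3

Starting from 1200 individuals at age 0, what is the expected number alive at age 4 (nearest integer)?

156

Expected survivors = N0 · l_4 = 1200 × 0.13 = 156 → 156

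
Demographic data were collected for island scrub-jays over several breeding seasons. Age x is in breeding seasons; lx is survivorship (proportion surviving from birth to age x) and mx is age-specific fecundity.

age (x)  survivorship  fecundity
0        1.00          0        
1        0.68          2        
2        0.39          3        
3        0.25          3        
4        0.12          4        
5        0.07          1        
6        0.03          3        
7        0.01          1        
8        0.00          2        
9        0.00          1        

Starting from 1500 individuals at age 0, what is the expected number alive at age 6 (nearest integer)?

Expected survivors = N0 · l_6 = 1500 × 0.03 = 45 → 45

45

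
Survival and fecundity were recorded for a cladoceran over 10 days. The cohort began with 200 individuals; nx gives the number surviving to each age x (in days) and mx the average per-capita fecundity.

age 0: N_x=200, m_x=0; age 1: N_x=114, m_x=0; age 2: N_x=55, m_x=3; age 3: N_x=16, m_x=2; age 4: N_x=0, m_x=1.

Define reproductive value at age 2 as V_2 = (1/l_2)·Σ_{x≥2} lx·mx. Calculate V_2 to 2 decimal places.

lx = nx/n0 = nx/200: 1, 0.57, 0.275, 0.08, 0
lx·mx for x ≥ 2: 0.825, 0.16, 0 → sum = 0.985
V_2 = 0.985 / l_2 = 0.985 / 0.275 = 3.581818… → 3.58

3.58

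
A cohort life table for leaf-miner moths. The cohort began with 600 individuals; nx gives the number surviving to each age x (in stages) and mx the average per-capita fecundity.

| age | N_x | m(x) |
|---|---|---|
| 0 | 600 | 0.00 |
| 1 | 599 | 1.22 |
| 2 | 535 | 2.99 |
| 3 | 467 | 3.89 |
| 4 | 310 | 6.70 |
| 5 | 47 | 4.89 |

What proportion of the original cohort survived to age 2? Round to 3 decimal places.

l_2 = n_2/n_0 = 535/600 = 0.891667… → 0.892

0.892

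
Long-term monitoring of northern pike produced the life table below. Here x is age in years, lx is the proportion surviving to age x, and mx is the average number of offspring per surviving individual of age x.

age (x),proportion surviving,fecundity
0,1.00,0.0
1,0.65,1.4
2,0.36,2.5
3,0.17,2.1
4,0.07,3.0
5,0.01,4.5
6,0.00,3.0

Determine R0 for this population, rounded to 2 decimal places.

2.42

lx·mx by age: 0, 0.91, 0.9, 0.357, 0.21, 0.045, 0
R0 = Σ lx·mx = 2.422 → 2.42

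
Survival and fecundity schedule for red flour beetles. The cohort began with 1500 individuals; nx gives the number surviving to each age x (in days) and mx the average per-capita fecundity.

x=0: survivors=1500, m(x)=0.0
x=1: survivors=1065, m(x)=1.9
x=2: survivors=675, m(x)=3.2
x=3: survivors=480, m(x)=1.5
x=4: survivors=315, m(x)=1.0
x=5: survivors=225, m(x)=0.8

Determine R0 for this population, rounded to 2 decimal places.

lx = nx/n0 = nx/1500: 1, 0.71, 0.45, 0.32, 0.21, 0.15
lx·mx by age: 0, 1.349, 1.44, 0.48, 0.21, 0.12
R0 = Σ lx·mx = 3.599 → 3.60

3.60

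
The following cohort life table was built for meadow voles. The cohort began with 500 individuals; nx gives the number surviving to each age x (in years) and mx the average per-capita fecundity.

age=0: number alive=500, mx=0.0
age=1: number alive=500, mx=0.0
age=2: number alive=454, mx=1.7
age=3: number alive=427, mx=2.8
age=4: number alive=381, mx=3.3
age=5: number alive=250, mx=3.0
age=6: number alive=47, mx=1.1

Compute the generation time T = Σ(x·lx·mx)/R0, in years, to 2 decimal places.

lx = nx/n0 = nx/500: 1, 1, 0.908, 0.854, 0.762, 0.5, 0.094
lx·mx: 0, 0, 1.5436, 2.3912, 2.5146, 1.5, 0.1034 → R0 = 8.0528
x·lx·mx: 0, 0, 3.0872, 7.1736, 10.0584, 7.5, 0.6204 → Σ = 28.4396
T = 28.4396 / 8.0528 = 3.531641… → 3.53

3.53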